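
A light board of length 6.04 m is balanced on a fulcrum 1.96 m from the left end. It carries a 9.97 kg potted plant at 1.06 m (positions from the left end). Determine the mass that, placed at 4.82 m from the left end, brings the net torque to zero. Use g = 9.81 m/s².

Taking torques about the fulcrum (at 1.96 m from the left end):
Potted plant: 9.97 × 9.81 = 97.81 N down at 1.06 m → arm 0.9 m, τ = 97.81 × 0.9 = 88.03 N·m counterclockwise.
Net moment of known loads = 88.03 N·m counterclockwise.
An unknown mass m at 4.82 m has arm 2.86 m; its moment is m·g·2.86 clockwise.
Στ = 0 ⇒ m × 9.81 × 2.86 = 88.03 ⇒ m = 88.03 / (9.81 × 2.86) = 3.14 kg.

m ≈ 3.14 kg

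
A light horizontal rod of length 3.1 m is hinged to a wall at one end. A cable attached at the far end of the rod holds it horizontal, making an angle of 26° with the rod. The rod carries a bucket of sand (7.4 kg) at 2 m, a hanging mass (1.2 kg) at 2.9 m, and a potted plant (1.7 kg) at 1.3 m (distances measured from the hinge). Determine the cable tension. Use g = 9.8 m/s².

T ≈ 148 N

Sum moments about the hinge (the unknown hinge reaction has zero arm there).
Bucket of sand: 7.4 × 9.8 = 72.52 N down at 2 m → arm 2 m, τ = 72.52 × 2 = 145 N·m clockwise.
Hanging mass: 1.2 × 9.8 = 11.76 N down at 2.9 m → arm 2.9 m, τ = 11.76 × 2.9 = 34.1 N·m clockwise.
Potted plant: 1.7 × 9.8 = 16.66 N down at 1.3 m → arm 1.3 m, τ = 16.66 × 1.3 = 21.66 N·m clockwise.
Total clockwise load moment = 200.8 N·m.
The cable tension T acts at 3.1 m; only its component perpendicular to the rod, T sinθ, produces torque. sin 26° = 0.4384.
Balancing moments: T × 3.1 × 0.4384 = 200.8, giving T = 200.8 / 1.359 = 148 N.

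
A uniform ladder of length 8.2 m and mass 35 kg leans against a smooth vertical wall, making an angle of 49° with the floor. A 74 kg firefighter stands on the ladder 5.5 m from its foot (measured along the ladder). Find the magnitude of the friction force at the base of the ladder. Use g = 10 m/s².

f ≈ 584 N

Taking torques about the foot of the ladder:
Ladder weight 35×10 = 350 N acts at 4.1 m along the ladder; its horizontal arm is 4.1·cos49° = 2.69 m → τ = 941.5 N·m clockwise.
Firefighter: 74×10 = 740 N at 5.5 m → arm 3.608 m → τ = 2670 N·m clockwise.
Wall normal N acts horizontally at the top; its moment arm is the height L sinθ = 8.2·sin49° = 6.189 m, counterclockwise.
Balancing moments: N × 6.189 = 3612, giving N = 584 N.
ΣFx = 0: friction at the foot balances the wall's push, so f = N_wall = 584 N.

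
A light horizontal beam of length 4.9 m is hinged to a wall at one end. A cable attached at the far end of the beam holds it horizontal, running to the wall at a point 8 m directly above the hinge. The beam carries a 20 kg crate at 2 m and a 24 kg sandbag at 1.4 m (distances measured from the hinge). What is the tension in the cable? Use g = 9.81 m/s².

Taking torques about the hinge:
Crate: 20 × 9.81 = 196.2 N down at 2 m → arm 2 m, τ = 196.2 × 2 = 392.4 N·m clockwise.
Sandbag: 24 × 9.81 = 235.4 N down at 1.4 m → arm 1.4 m, τ = 235.4 × 1.4 = 329.6 N·m clockwise.
Total clockwise load moment = 722 N·m.
The cable tension T acts at 4.9 m; only its component perpendicular to the beam, T sinθ, produces torque. sinθ = h/√(h²+d²) = 8/√(8²+4.9²) = 0.8528.
For rotational equilibrium, T × 4.9 × 0.8528 = 722, so T = 722 / 4.179 = 173 N.

T ≈ 173 N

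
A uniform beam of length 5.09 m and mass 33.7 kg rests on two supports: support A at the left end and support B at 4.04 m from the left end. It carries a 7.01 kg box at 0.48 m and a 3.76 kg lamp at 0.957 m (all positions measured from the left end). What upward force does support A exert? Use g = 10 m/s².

R_A ≈ 215 N

About support B:
Beam weight: 33.7 × 10 = 337 N down at 2.545 m → arm 1.495 m, τ = 337 × 1.495 = 503.8 N·m counterclockwise.
Box: 7.01 × 10 = 70.1 N down at 0.48 m → arm 3.56 m, τ = 70.1 × 3.56 = 249.6 N·m counterclockwise.
Lamp: 3.76 × 10 = 37.6 N down at 0.957 m → arm 3.083 m, τ = 37.6 × 3.083 = 115.9 N·m counterclockwise.
Net load moment about support B = 869.3 N·m counterclockwise.
Reaction R at support A is upward at 0 m, arm 4.04 m → moment R × 4.04 clockwise.
Setting net torque to zero: R × 4.04 = 869.3 → R = 215 N.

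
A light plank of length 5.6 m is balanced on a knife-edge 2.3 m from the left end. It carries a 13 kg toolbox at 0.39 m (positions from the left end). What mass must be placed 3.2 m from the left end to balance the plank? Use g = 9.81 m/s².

m ≈ 27.6 kg

Choose the knife-edge (at 2.3 m from the left end) as the axis so the support reaction has zero arm there.
Toolbox: 13 × 9.81 = 127.5 N down at 0.39 m → arm 1.91 m, τ = 127.5 × 1.91 = 243.5 N·m counterclockwise.
Net moment of known loads = 243.5 N·m counterclockwise.
An unknown mass m at 3.2 m has arm 0.9 m; its moment is m·g·0.9 clockwise.
For rotational equilibrium, m × 9.81 × 0.9 = 243.5, so m = 243.5 / (9.81 × 0.9) = 27.6 kg.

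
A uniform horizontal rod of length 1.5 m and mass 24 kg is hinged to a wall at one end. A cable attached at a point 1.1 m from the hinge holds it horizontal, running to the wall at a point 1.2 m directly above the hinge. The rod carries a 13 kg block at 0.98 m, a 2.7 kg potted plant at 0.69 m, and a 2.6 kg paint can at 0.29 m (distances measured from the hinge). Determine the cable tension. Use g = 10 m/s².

T ≈ 411 N

Taking torques about the hinge:
Beam weight: 24 × 10 = 240 N down at 0.75 m → arm 0.75 m, τ = 240 × 0.75 = 180 N·m clockwise.
Block: 13 × 10 = 130 N down at 0.98 m → arm 0.98 m, τ = 130 × 0.98 = 127.4 N·m clockwise.
Potted plant: 2.7 × 10 = 27 N down at 0.69 m → arm 0.69 m, τ = 27 × 0.69 = 18.63 N·m clockwise.
Paint can: 2.6 × 10 = 26 N down at 0.29 m → arm 0.29 m, τ = 26 × 0.29 = 7.54 N·m clockwise.
Total clockwise load moment = 333.6 N·m.
The cable tension T acts at 1.1 m; only its component perpendicular to the rod, T sinθ, produces torque. sinθ = h/√(h²+d²) = 1.2/√(1.2²+1.1²) = 0.7372.
Balancing moments: T × 1.1 × 0.7372 = 333.6, giving T = 333.6 / 0.8109 = 411 N.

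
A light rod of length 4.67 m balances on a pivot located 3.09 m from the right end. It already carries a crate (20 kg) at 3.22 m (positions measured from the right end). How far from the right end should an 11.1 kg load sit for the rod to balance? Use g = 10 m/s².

x ≈ 2.86 m from the right end

About the pivot (at 3.09 m from the right end):
Crate: 20 × 10 = 200 N down at 3.22 m → arm 0.13 m, τ = 200 × 0.13 = 26 N·m counterclockwise.
Net moment of existing loads = 26 N·m counterclockwise.
The load weighs 11.1 × 10 = 111 N and must supply an equal clockwise moment, so its lever arm about the pivot is 26 / 111 = 0.234 m.
That puts it at 3.09 − 0.234 = 2.86 m from the right end.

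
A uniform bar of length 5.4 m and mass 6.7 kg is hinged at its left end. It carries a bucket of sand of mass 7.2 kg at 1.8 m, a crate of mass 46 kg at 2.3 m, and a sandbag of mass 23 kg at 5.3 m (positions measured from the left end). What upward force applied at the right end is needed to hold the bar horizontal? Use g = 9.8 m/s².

F ≈ 470 N

Take moments about the left end.
Beam weight: 6.7 × 9.8 = 65.66 N down at 2.7 m → arm 2.7 m, τ = 65.66 × 2.7 = 177.3 N·m clockwise.
Bucket of sand: 7.2 × 9.8 = 70.56 N down at 1.8 m → arm 1.8 m, τ = 70.56 × 1.8 = 127 N·m clockwise.
Crate: 46 × 9.8 = 450.8 N down at 2.3 m → arm 2.3 m, τ = 450.8 × 2.3 = 1037 N·m clockwise.
Sandbag: 23 × 9.8 = 225.4 N down at 5.3 m → arm 5.3 m, τ = 225.4 × 5.3 = 1195 N·m clockwise.
Net moment of the loads = 2536 N·m clockwise.
The upward force F acts at the right end, arm 5.4 m, giving F × 5.4 counterclockwise.
For rotational equilibrium, F × 5.4 = 2536, so F = 2536 / 5.4 = 470 N.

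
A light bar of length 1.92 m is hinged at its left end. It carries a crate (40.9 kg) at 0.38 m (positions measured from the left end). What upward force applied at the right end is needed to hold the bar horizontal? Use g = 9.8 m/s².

F ≈ 79.3 N

Take moments about the left end.
Crate: 40.9 × 9.8 = 400.8 N down at 0.38 m → arm 0.38 m, τ = 400.8 × 0.38 = 152.3 N·m clockwise.
Net moment of the loads = 152.3 N·m clockwise.
The upward force F acts at the right end, arm 1.92 m, giving F × 1.92 counterclockwise.
Setting net torque to zero: F × 1.92 = 152.3 → F = 152.3 / 1.92 = 79.3 N.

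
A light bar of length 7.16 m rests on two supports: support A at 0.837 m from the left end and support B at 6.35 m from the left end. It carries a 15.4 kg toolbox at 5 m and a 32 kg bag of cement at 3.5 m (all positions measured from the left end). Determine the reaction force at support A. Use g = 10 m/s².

About support B:
Toolbox: 15.4 × 10 = 154 N down at 5 m → arm 1.35 m, τ = 154 × 1.35 = 207.9 N·m counterclockwise.
Bag of cement: 32 × 10 = 320 N down at 3.5 m → arm 2.85 m, τ = 320 × 2.85 = 912 N·m counterclockwise.
Net load moment about support B = 1120 N·m counterclockwise.
Reaction R at support A is upward at 0.837 m, arm 5.513 m → moment R × 5.513 clockwise.
Στ = 0 ⇒ R × 5.513 = 1120 ⇒ R = 203 N.

R_A ≈ 203 N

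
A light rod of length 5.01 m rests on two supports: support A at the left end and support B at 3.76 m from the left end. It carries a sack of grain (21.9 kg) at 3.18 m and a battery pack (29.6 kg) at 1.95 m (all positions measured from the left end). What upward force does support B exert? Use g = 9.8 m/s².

R_B ≈ 332 N

Choose support A as the axis so its reaction then has zero moment arm.
Sack of grain: 21.9 × 9.8 = 214.6 N down at 3.18 m → arm 3.18 m, τ = 214.6 × 3.18 = 682.4 N·m clockwise.
Battery pack: 29.6 × 9.8 = 290.1 N down at 1.95 m → arm 1.95 m, τ = 290.1 × 1.95 = 565.7 N·m clockwise.
Net load moment about support A = 1248 N·m clockwise.
Reaction R at support B is upward at 3.76 m, arm 3.76 m → moment R × 3.76 counterclockwise.
Setting net torque to zero: R × 3.76 = 1248 → R = 332 N.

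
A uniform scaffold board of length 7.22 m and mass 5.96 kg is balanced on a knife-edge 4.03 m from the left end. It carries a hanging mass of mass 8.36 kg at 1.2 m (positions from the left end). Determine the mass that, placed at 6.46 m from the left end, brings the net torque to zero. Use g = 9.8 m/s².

Choose the knife-edge (at 4.03 m from the left end) as the axis so the support reaction has zero arm there.
Beam weight: 5.96 × 9.8 = 58.41 N down at 3.61 m → arm 0.42 m, τ = 58.41 × 0.42 = 24.53 N·m counterclockwise.
Hanging mass: 8.36 × 9.8 = 81.93 N down at 1.2 m → arm 2.83 m, τ = 81.93 × 2.83 = 231.9 N·m counterclockwise.
Net moment of known loads = 256.4 N·m counterclockwise.
An unknown mass m at 6.46 m has arm 2.43 m; its moment is m·g·2.43 clockwise.
Balancing moments: m × 9.8 × 2.43 = 256.4, giving m = 256.4 / (9.8 × 2.43) = 10.8 kg.

m ≈ 10.8 kg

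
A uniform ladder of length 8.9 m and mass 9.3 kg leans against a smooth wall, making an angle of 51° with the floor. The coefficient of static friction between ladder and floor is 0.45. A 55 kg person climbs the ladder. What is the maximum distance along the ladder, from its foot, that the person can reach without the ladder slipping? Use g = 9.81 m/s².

Sum moments about the foot of the ladder (the floor normal and friction both act there and drop out).
Ladder weight 9.3×9.81 = 91.23 N acts at 4.45 m along the ladder; its horizontal arm is 4.45·cos51° = 2.8 m → τ = 255.4 N·m clockwise.
Person weight 55×9.81 = 539.6 N at distance d → arm d·cos51° → τ = 539.6·d·0.6293 clockwise.
Wall normal N at the top has arm L sinθ = 6.917 m counterclockwise, so Στ = 0 gives N·6.917 = 255.4 + 339.6·d.
ΣFy = 0 ⇒ N_floor = 630.8 N, so the maximum friction is μ_s·N_floor = 0.45×630.8 = 283.9 N. ΣFx = 0 ⇒ N_wall = f, so at the slipping point N = 283.9 N.
Substituting: 283.9×6.917 = 255.4 + 339.6·d ⇒ d = (1964 − 255.4) / 339.6 = 5.03 m.

d ≈ 5.03 m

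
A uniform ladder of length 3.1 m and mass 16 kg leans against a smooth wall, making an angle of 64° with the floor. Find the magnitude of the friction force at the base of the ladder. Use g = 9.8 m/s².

f ≈ 38.2 N

Take moments about the foot of the ladder.
Ladder weight 16×9.8 = 156.8 N acts at 1.55 m along the ladder; its horizontal arm is 1.55·cos64° = 0.6795 m → τ = 106.5 N·m clockwise.
Wall normal N acts horizontally at the top; its moment arm is the height L sinθ = 3.1·sin64° = 2.786 m, counterclockwise.
Setting net torque to zero: N × 2.786 = 106.5 → N = 38.2 N.
ΣFx = 0: friction at the foot balances the wall's push, so f = N_wall = 38.2 N.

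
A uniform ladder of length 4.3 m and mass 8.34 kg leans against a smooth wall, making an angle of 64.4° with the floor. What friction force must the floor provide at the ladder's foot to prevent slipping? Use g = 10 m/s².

Sum moments about the foot of the ladder (the floor normal and friction both act there and drop out).
Ladder weight 8.34×10 = 83.4 N acts at 2.15 m along the ladder; its horizontal arm is 2.15·cos64.4° = 0.929 m → τ = 77.48 N·m clockwise.
Wall normal N acts horizontally at the top; its moment arm is the height L sinθ = 4.3·sin64.4° = 3.878 m, counterclockwise.
Στ = 0 ⇒ N × 3.878 = 77.48 ⇒ N = 20 N.
ΣFx = 0: friction at the foot balances the wall's push, so f = N_wall = 20 N.

f ≈ 20 N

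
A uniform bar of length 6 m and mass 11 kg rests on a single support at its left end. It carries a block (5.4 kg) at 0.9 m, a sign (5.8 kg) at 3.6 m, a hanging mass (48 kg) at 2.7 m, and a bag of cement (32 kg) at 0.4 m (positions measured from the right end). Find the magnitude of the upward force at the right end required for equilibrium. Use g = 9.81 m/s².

F ≈ 674 N

Take moments about the left end.
Beam weight: 11 × 9.81 = 107.9 N down at 3 m → arm 3 m, τ = 107.9 × 3 = 323.7 N·m clockwise.
Block: 5.4 × 9.81 = 52.97 N down at 0.9 m → arm 5.1 m, τ = 52.97 × 5.1 = 270.1 N·m clockwise.
Sign: 5.8 × 9.81 = 56.9 N down at 3.6 m → arm 2.4 m, τ = 56.9 × 2.4 = 136.6 N·m clockwise.
Hanging mass: 48 × 9.81 = 470.9 N down at 2.7 m → arm 3.3 m, τ = 470.9 × 3.3 = 1554 N·m clockwise.
Bag of cement: 32 × 9.81 = 313.9 N down at 0.4 m → arm 5.6 m, τ = 313.9 × 5.6 = 1758 N·m clockwise.
Net moment of the loads = 4042 N·m clockwise.
The upward force F acts at the right end, arm 6 m, giving F × 6 counterclockwise.
Στ = 0 ⇒ F × 6 = 4042 ⇒ F = 4042 / 6 = 674 N.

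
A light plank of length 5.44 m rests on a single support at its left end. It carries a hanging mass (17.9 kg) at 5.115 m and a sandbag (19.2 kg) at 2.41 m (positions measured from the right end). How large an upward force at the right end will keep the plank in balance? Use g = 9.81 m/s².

F ≈ 115 N

Take moments about the left end.
Hanging mass: 17.9 × 9.81 = 175.6 N down at 5.115 m → arm 0.325 m, τ = 175.6 × 0.325 = 57.07 N·m clockwise.
Sandbag: 19.2 × 9.81 = 188.4 N down at 2.41 m → arm 3.03 m, τ = 188.4 × 3.03 = 570.9 N·m clockwise.
Net moment of the loads = 628 N·m clockwise.
The upward force F acts at the right end, arm 5.44 m, giving F × 5.44 counterclockwise.
Στ = 0 ⇒ F × 5.44 = 628 ⇒ F = 628 / 5.44 = 115 N.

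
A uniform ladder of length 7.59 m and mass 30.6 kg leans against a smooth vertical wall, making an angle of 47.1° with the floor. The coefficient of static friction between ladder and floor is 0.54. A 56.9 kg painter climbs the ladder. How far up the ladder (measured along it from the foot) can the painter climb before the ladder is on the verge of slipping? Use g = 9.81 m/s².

d ≈ 4.74 m

Sum moments about the foot of the ladder (the floor normal and friction both act there and drop out).
Ladder weight 30.6×9.81 = 300.2 N acts at 3.795 m along the ladder; its horizontal arm is 3.795·cos47.1° = 2.583 m → τ = 775.4 N·m clockwise.
Painter weight 56.9×9.81 = 558.2 N at distance d → arm d·cos47.1° → τ = 558.2·d·0.6807 clockwise.
Wall normal N at the top has arm L sinθ = 5.56 m counterclockwise, so Στ = 0 gives N·5.56 = 775.4 + 380·d.
ΣFy = 0 ⇒ N_floor = 858.4 N, so the maximum friction is μ_s·N_floor = 0.54×858.4 = 463.5 N. ΣFx = 0 ⇒ N_wall = f, so at the slipping point N = 463.5 N.
Substituting: 463.5×5.56 = 775.4 + 380·d ⇒ d = (2577 − 775.4) / 380 = 4.74 m.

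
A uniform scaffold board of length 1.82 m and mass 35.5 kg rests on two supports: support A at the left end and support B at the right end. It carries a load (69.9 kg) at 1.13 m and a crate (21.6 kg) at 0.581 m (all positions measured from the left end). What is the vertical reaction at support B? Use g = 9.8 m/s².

R_B ≈ 667 N

About support A:
Beam weight: 35.5 × 9.8 = 347.9 N down at 0.91 m → arm 0.91 m, τ = 347.9 × 0.91 = 316.6 N·m clockwise.
Load: 69.9 × 9.8 = 685 N down at 1.13 m → arm 1.13 m, τ = 685 × 1.13 = 774 N·m clockwise.
Crate: 21.6 × 9.8 = 211.7 N down at 0.581 m → arm 0.581 m, τ = 211.7 × 0.581 = 123 N·m clockwise.
Net load moment about support A = 1214 N·m clockwise.
Reaction R at support B is upward at 1.82 m, arm 1.82 m → moment R × 1.82 counterclockwise.
Στ = 0 ⇒ R × 1.82 = 1214 ⇒ R = 667 N.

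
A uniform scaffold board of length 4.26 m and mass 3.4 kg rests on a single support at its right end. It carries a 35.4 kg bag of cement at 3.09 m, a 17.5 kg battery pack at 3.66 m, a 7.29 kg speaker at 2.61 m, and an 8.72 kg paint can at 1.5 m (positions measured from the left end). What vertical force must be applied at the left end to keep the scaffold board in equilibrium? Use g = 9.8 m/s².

F ≈ 219 N

Sum moments about the right end (the unknown pivot reaction has zero arm there).
Beam weight: 3.4 × 9.8 = 33.32 N down at 2.13 m → arm 2.13 m, τ = 33.32 × 2.13 = 70.97 N·m counterclockwise.
Bag of cement: 35.4 × 9.8 = 346.9 N down at 3.09 m → arm 1.17 m, τ = 346.9 × 1.17 = 405.9 N·m counterclockwise.
Battery pack: 17.5 × 9.8 = 171.5 N down at 3.66 m → arm 0.6 m, τ = 171.5 × 0.6 = 102.9 N·m counterclockwise.
Speaker: 7.29 × 9.8 = 71.44 N down at 2.61 m → arm 1.65 m, τ = 71.44 × 1.65 = 117.9 N·m counterclockwise.
Paint can: 8.72 × 9.8 = 85.46 N down at 1.5 m → arm 2.76 m, τ = 85.46 × 2.76 = 235.9 N·m counterclockwise.
Net moment of the loads = 933.6 N·m counterclockwise.
The upward force F acts at the left end, arm 4.26 m, giving F × 4.26 clockwise.
For rotational equilibrium, F × 4.26 = 933.6, so F = 933.6 / 4.26 = 219 N.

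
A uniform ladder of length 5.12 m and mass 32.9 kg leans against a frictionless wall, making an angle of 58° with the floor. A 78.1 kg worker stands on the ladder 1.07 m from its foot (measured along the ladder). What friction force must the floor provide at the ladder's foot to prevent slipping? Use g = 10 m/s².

Choose the foot of the ladder as the axis so the floor normal and friction both act there and drop out.
Ladder weight 32.9×10 = 329 N acts at 2.56 m along the ladder; its horizontal arm is 2.56·cos58° = 1.357 m → τ = 446.5 N·m clockwise.
Worker: 78.1×10 = 781 N at 1.07 m → arm 0.567 m → τ = 442.8 N·m clockwise.
Wall normal N acts horizontally at the top; its moment arm is the height L sinθ = 5.12·sin58° = 4.342 m, counterclockwise.
Στ = 0 ⇒ N × 4.342 = 889.3 ⇒ N = 205 N.
ΣFx = 0: friction at the foot balances the wall's push, so f = N_wall = 205 N.

f ≈ 205 N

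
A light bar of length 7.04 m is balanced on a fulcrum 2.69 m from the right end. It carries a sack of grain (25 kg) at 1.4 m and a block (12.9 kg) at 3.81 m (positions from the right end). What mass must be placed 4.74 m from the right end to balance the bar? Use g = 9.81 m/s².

m ≈ 8.68 kg

Choose the fulcrum (at 2.69 m from the right end) as the axis so the support reaction has zero arm there.
Sack of grain: 25 × 9.81 = 245.2 N down at 1.4 m → arm 1.29 m, τ = 245.2 × 1.29 = 316.3 N·m clockwise.
Block: 12.9 × 9.81 = 126.5 N down at 3.81 m → arm 1.12 m, τ = 126.5 × 1.12 = 141.7 N·m counterclockwise.
Net moment of known loads = 174.6 N·m clockwise.
An unknown mass m at 4.74 m has arm 2.05 m; its moment is m·g·2.05 counterclockwise.
Στ = 0 ⇒ m × 9.81 × 2.05 = 174.6 ⇒ m = 174.6 / (9.81 × 2.05) = 8.68 kg.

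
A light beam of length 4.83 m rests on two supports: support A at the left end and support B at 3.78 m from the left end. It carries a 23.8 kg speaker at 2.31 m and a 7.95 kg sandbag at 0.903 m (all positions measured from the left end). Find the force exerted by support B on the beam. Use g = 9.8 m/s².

R_B ≈ 161 N

Taking torques about support A:
Speaker: 23.8 × 9.8 = 233.2 N down at 2.31 m → arm 2.31 m, τ = 233.2 × 2.31 = 538.7 N·m clockwise.
Sandbag: 7.95 × 9.8 = 77.91 N down at 0.903 m → arm 0.903 m, τ = 77.91 × 0.903 = 70.35 N·m clockwise.
Net load moment about support A = 609.1 N·m clockwise.
Reaction R at support B is upward at 3.78 m, arm 3.78 m → moment R × 3.78 counterclockwise.
Στ = 0 ⇒ R × 3.78 = 609.1 ⇒ R = 161 N.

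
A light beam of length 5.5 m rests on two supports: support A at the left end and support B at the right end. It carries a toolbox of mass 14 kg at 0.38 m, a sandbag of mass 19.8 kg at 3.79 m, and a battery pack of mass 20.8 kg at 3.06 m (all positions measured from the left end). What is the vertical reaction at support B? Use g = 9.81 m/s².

R_B ≈ 257 N

Sum moments about support A (its reaction then has zero moment arm).
Toolbox: 14 × 9.81 = 137.3 N down at 0.38 m → arm 0.38 m, τ = 137.3 × 0.38 = 52.17 N·m clockwise.
Sandbag: 19.8 × 9.81 = 194.2 N down at 3.79 m → arm 3.79 m, τ = 194.2 × 3.79 = 736 N·m clockwise.
Battery pack: 20.8 × 9.81 = 204 N down at 3.06 m → arm 3.06 m, τ = 204 × 3.06 = 624.2 N·m clockwise.
Net load moment about support A = 1412 N·m clockwise.
Reaction R at support B is upward at 5.5 m, arm 5.5 m → moment R × 5.5 counterclockwise.
Balancing moments: R × 5.5 = 1412, giving R = 257 N.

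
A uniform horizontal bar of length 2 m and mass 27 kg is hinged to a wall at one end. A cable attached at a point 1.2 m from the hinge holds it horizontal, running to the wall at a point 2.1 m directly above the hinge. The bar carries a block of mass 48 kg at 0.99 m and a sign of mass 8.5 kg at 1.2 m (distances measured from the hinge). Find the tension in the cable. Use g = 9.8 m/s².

T ≈ 797 N

Taking torques about the hinge:
Beam weight: 27 × 9.8 = 264.6 N down at 1 m → arm 1 m, τ = 264.6 × 1 = 264.6 N·m clockwise.
Block: 48 × 9.8 = 470.4 N down at 0.99 m → arm 0.99 m, τ = 470.4 × 0.99 = 465.7 N·m clockwise.
Sign: 8.5 × 9.8 = 83.3 N down at 1.2 m → arm 1.2 m, τ = 83.3 × 1.2 = 99.96 N·m clockwise.
Total clockwise load moment = 830.3 N·m.
The cable tension T acts at 1.2 m; only its component perpendicular to the bar, T sinθ, produces torque. sinθ = h/√(h²+d²) = 2.1/√(2.1²+1.2²) = 0.8682.
Στ = 0 ⇒ T × 1.2 × 0.8682 = 830.3 ⇒ T = 830.3 / 1.042 = 797 N.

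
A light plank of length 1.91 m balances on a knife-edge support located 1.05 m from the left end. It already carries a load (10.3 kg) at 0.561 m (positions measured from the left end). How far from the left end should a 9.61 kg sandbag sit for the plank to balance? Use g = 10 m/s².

x ≈ 1.57 m from the left end

Sum moments about the knife-edge support (at 1.05 m from the left end) (the support reaction has zero arm there).
Load: 10.3 × 10 = 103 N down at 0.561 m → arm 0.489 m, τ = 103 × 0.489 = 50.37 N·m counterclockwise.
Net moment of existing loads = 50.37 N·m counterclockwise.
The sandbag weighs 9.61 × 10 = 96.1 N and must supply an equal clockwise moment, so its lever arm about the knife-edge support is 50.37 / 96.1 = 0.524 m.
That puts it at 1.05 + 0.524 = 1.57 m from the left end.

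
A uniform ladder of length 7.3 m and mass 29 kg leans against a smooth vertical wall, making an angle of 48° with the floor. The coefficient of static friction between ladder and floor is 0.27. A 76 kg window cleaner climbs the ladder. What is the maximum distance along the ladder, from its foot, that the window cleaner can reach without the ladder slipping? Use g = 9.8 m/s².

About the foot of the ladder:
Ladder weight 29×9.8 = 284.2 N acts at 3.65 m along the ladder; its horizontal arm is 3.65·cos48° = 2.442 m → τ = 694 N·m clockwise.
Window cleaner weight 76×9.8 = 744.8 N at distance d → arm d·cos48° → τ = 744.8·d·0.6691 clockwise.
Wall normal N at the top has arm L sinθ = 5.425 m counterclockwise, so Στ = 0 gives N·5.425 = 694 + 498.3·d.
ΣFy = 0 ⇒ N_floor = 1029 N, so the maximum friction is μ_s·N_floor = 0.27×1029 = 277.8 N. ΣFx = 0 ⇒ N_wall = f, so at the slipping point N = 277.8 N.
Substituting: 277.8×5.425 = 694 + 498.3·d ⇒ d = (1507 − 694) / 498.3 = 1.63 m.

d ≈ 1.63 m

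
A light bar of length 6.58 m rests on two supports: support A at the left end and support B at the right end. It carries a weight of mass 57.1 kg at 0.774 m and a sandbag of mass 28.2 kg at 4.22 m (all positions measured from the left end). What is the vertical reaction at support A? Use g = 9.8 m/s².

R_A ≈ 593 N

Choose support B as the axis so its reaction then has zero moment arm.
Weight: 57.1 × 9.8 = 559.6 N down at 0.774 m → arm 5.806 m, τ = 559.6 × 5.806 = 3249 N·m counterclockwise.
Sandbag: 28.2 × 9.8 = 276.4 N down at 4.22 m → arm 2.36 m, τ = 276.4 × 2.36 = 652.3 N·m counterclockwise.
Net load moment about support B = 3901 N·m counterclockwise.
Reaction R at support A is upward at 0 m, arm 6.58 m → moment R × 6.58 clockwise.
Setting net torque to zero: R × 6.58 = 3901 → R = 593 N.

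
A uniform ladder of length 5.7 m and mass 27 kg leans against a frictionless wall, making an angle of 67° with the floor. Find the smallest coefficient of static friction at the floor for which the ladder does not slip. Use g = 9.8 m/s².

Take moments about the foot of the ladder.
Ladder weight 27×9.8 = 264.6 N acts at 2.85 m along the ladder; its horizontal arm is 2.85·cos67° = 1.114 m → τ = 294.8 N·m clockwise.
Wall normal N acts horizontally at the top; its moment arm is the height L sinθ = 5.7·sin67° = 5.247 m, counterclockwise.
Balancing moments: N × 5.247 = 294.8, giving N = 56.18 N.
ΣFx = 0 ⇒ f = N_wall = 56.18 N. ΣFy = 0 ⇒ N_floor = 264.6 N.
μ_min = f / N_floor = 56.18 / 264.6 = 0.212.

μ_min ≈ 0.212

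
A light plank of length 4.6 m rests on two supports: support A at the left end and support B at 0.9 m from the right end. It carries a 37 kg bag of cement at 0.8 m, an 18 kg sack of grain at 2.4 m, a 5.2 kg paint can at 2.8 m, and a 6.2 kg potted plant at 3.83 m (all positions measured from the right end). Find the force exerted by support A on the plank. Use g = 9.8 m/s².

Take moments about support B.
Bag of cement: 37 × 9.8 = 362.6 N down at 0.8 m → arm 0.1 m, τ = 362.6 × 0.1 = 36.26 N·m clockwise.
Sack of grain: 18 × 9.8 = 176.4 N down at 2.4 m → arm 1.5 m, τ = 176.4 × 1.5 = 264.6 N·m counterclockwise.
Paint can: 5.2 × 9.8 = 50.96 N down at 2.8 m → arm 1.9 m, τ = 50.96 × 1.9 = 96.82 N·m counterclockwise.
Potted plant: 6.2 × 9.8 = 60.76 N down at 3.83 m → arm 2.93 m, τ = 60.76 × 2.93 = 178 N·m counterclockwise.
Net load moment about support B = 503.2 N·m counterclockwise.
Reaction R at support A is upward at 4.6 m, arm 3.7 m → moment R × 3.7 clockwise.
Στ = 0 ⇒ R × 3.7 = 503.2 ⇒ R = 136 N.

R_A ≈ 136 N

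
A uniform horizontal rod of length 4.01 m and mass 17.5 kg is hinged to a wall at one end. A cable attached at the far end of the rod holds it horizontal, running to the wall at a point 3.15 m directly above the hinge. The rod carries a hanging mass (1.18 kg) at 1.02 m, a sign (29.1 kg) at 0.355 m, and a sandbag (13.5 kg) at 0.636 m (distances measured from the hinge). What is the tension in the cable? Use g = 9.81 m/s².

About the hinge:
Beam weight: 17.5 × 9.81 = 171.7 N down at 2.005 m → arm 2.005 m, τ = 171.7 × 2.005 = 344.3 N·m clockwise.
Hanging mass: 1.18 × 9.81 = 11.58 N down at 1.02 m → arm 1.02 m, τ = 11.58 × 1.02 = 11.81 N·m clockwise.
Sign: 29.1 × 9.81 = 285.5 N down at 0.355 m → arm 0.355 m, τ = 285.5 × 0.355 = 101.4 N·m clockwise.
Sandbag: 13.5 × 9.81 = 132.4 N down at 0.636 m → arm 0.636 m, τ = 132.4 × 0.636 = 84.21 N·m clockwise.
Total clockwise load moment = 541.7 N·m.
The cable tension T acts at 4.01 m; only its component perpendicular to the rod, T sinθ, produces torque. sinθ = h/√(h²+d²) = 3.15/√(3.15²+4.01²) = 0.6177.
For rotational equilibrium, T × 4.01 × 0.6177 = 541.7, so T = 541.7 / 2.477 = 219 N.

T ≈ 219 N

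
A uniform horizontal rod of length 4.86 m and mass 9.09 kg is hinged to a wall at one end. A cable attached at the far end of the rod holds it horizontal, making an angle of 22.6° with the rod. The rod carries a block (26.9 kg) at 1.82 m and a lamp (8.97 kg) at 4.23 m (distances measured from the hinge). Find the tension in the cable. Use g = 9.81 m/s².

Take moments about the hinge.
Beam weight: 9.09 × 9.81 = 89.17 N down at 2.43 m → arm 2.43 m, τ = 89.17 × 2.43 = 216.7 N·m clockwise.
Block: 26.9 × 9.81 = 263.9 N down at 1.82 m → arm 1.82 m, τ = 263.9 × 1.82 = 480.3 N·m clockwise.
Lamp: 8.97 × 9.81 = 88 N down at 4.23 m → arm 4.23 m, τ = 88 × 4.23 = 372.2 N·m clockwise.
Total clockwise load moment = 1069 N·m.
The cable tension T acts at 4.86 m; only its component perpendicular to the rod, T sinθ, produces torque. sin 22.6° = 0.3843.
Balancing moments: T × 4.86 × 0.3843 = 1069, giving T = 1069 / 1.868 = 572 N.

T ≈ 572 N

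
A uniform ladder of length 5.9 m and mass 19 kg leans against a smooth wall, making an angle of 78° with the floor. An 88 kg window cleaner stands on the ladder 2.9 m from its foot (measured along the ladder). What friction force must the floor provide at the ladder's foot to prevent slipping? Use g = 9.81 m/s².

About the foot of the ladder:
Ladder weight 19×9.81 = 186.4 N acts at 2.95 m along the ladder; its horizontal arm is 2.95·cos78° = 0.6133 m → τ = 114.3 N·m clockwise.
Window cleaner: 88×9.81 = 863.3 N at 2.9 m → arm 0.6029 m → τ = 520.5 N·m clockwise.
Wall normal N acts horizontally at the top; its moment arm is the height L sinθ = 5.9·sin78° = 5.771 m, counterclockwise.
Setting net torque to zero: N × 5.771 = 634.8 → N = 110 N.
ΣFx = 0: friction at the foot balances the wall's push, so f = N_wall = 110 N.

f ≈ 110 N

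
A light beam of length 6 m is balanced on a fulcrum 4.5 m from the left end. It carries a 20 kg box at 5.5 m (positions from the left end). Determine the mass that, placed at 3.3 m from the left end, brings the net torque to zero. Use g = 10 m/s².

m ≈ 16.7 kg

Choose the fulcrum (at 4.5 m from the left end) as the axis so the support reaction has zero arm there.
Box: 20 × 10 = 200 N down at 5.5 m → arm 1 m, τ = 200 × 1 = 200 N·m clockwise.
Net moment of known loads = 200 N·m clockwise.
An unknown mass m at 3.3 m has arm 1.2 m; its moment is m·g·1.2 counterclockwise.
Balancing moments: m × 10 × 1.2 = 200, giving m = 200 / (10 × 1.2) = 16.7 kg.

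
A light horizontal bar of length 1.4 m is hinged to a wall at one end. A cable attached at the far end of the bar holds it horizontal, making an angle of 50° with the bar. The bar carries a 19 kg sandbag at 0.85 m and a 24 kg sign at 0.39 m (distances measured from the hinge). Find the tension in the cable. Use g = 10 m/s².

T ≈ 238 N

Taking torques about the hinge:
Sandbag: 19 × 10 = 190 N down at 0.85 m → arm 0.85 m, τ = 190 × 0.85 = 161.5 N·m clockwise.
Sign: 24 × 10 = 240 N down at 0.39 m → arm 0.39 m, τ = 240 × 0.39 = 93.6 N·m clockwise.
Total clockwise load moment = 255.1 N·m.
The cable tension T acts at 1.4 m; only its component perpendicular to the bar, T sinθ, produces torque. sin 50° = 0.766.
Στ = 0 ⇒ T × 1.4 × 0.766 = 255.1 ⇒ T = 255.1 / 1.072 = 238 N.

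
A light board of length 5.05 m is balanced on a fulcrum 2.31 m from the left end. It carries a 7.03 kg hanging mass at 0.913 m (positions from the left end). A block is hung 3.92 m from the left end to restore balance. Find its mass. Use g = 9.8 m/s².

Sum moments about the fulcrum (at 2.31 m from the left end) (the support reaction has zero arm there).
Hanging mass: 7.03 × 9.8 = 68.89 N down at 0.913 m → arm 1.397 m, τ = 68.89 × 1.397 = 96.24 N·m counterclockwise.
Net moment of known loads = 96.24 N·m counterclockwise.
An unknown mass m at 3.92 m has arm 1.61 m; its moment is m·g·1.61 clockwise.
Balancing moments: m × 9.8 × 1.61 = 96.24, giving m = 96.24 / (9.8 × 1.61) = 6.1 kg.

m ≈ 6.1 kg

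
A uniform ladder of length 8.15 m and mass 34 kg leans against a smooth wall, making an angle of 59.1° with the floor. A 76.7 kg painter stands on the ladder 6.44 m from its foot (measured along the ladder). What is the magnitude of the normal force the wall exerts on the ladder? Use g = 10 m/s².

N_wall ≈ 464 N

Taking torques about the foot of the ladder:
Ladder weight 34×10 = 340 N acts at 4.075 m along the ladder; its horizontal arm is 4.075·cos59.1° = 2.093 m → τ = 711.6 N·m clockwise.
Painter: 76.7×10 = 767 N at 6.44 m → arm 3.307 m → τ = 2536 N·m clockwise.
Wall normal N acts horizontally at the top; its moment arm is the height L sinθ = 8.15·sin59.1° = 6.993 m, counterclockwise.
Balancing moments: N × 6.993 = 3248, giving N = 464 N.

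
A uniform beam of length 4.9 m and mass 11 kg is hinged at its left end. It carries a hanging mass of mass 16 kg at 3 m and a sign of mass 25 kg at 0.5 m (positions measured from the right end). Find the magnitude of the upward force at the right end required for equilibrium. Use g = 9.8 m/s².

F ≈ 335 N

Sum moments about the left end (the unknown pivot reaction has zero arm there).
Beam weight: 11 × 9.8 = 107.8 N down at 2.45 m → arm 2.45 m, τ = 107.8 × 2.45 = 264.1 N·m clockwise.
Hanging mass: 16 × 9.8 = 156.8 N down at 3 m → arm 1.9 m, τ = 156.8 × 1.9 = 297.9 N·m clockwise.
Sign: 25 × 9.8 = 245 N down at 0.5 m → arm 4.4 m, τ = 245 × 4.4 = 1078 N·m clockwise.
Net moment of the loads = 1640 N·m clockwise.
The upward force F acts at the right end, arm 4.9 m, giving F × 4.9 counterclockwise.
Στ = 0 ⇒ F × 4.9 = 1640 ⇒ F = 1640 / 4.9 = 335 N.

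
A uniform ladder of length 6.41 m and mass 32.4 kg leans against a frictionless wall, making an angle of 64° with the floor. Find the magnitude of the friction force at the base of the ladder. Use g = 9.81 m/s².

Take moments about the foot of the ladder.
Ladder weight 32.4×9.81 = 317.8 N acts at 3.205 m along the ladder; its horizontal arm is 3.205·cos64° = 1.405 m → τ = 446.5 N·m clockwise.
Wall normal N acts horizontally at the top; its moment arm is the height L sinθ = 6.41·sin64° = 5.761 m, counterclockwise.
Balancing moments: N × 5.761 = 446.5, giving N = 77.5 N.
ΣFx = 0: friction at the foot balances the wall's push, so f = N_wall = 77.5 N.

f ≈ 77.5 N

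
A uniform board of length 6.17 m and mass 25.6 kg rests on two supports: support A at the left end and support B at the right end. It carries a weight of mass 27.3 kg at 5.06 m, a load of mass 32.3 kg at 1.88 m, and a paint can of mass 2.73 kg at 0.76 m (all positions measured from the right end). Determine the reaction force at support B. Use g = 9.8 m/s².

Sum moments about support A (its reaction then has zero moment arm).
Beam weight: 25.6 × 9.8 = 250.9 N down at 3.085 m → arm 3.085 m, τ = 250.9 × 3.085 = 774 N·m clockwise.
Weight: 27.3 × 9.8 = 267.5 N down at 5.06 m → arm 1.11 m, τ = 267.5 × 1.11 = 296.9 N·m clockwise.
Load: 32.3 × 9.8 = 316.5 N down at 1.88 m → arm 4.29 m, τ = 316.5 × 4.29 = 1358 N·m clockwise.
Paint can: 2.73 × 9.8 = 26.75 N down at 0.76 m → arm 5.41 m, τ = 26.75 × 5.41 = 144.7 N·m clockwise.
Net load moment about support A = 2574 N·m clockwise.
Reaction R at support B is upward at 0 m, arm 6.17 m → moment R × 6.17 counterclockwise.
Balancing moments: R × 6.17 = 2574, giving R = 417 N.

R_B ≈ 417 N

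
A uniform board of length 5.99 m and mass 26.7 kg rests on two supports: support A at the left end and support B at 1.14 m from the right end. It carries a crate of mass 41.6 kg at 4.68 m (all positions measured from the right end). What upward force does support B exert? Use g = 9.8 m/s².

Sum moments about support A (its reaction then has zero moment arm).
Beam weight: 26.7 × 9.8 = 261.7 N down at 2.995 m → arm 2.995 m, τ = 261.7 × 2.995 = 783.8 N·m clockwise.
Crate: 41.6 × 9.8 = 407.7 N down at 4.68 m → arm 1.31 m, τ = 407.7 × 1.31 = 534.1 N·m clockwise.
Net load moment about support A = 1318 N·m clockwise.
Reaction R at support B is upward at 1.14 m, arm 4.85 m → moment R × 4.85 counterclockwise.
Στ = 0 ⇒ R × 4.85 = 1318 ⇒ R = 272 N.

R_B ≈ 272 N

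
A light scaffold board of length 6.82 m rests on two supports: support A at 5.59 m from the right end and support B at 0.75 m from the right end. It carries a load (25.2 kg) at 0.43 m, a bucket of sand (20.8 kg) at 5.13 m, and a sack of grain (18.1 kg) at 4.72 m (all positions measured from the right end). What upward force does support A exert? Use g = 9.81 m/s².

R_A ≈ 314 N

Taking torques about support B:
Load: 25.2 × 9.81 = 247.2 N down at 0.43 m → arm 0.32 m, τ = 247.2 × 0.32 = 79.1 N·m clockwise.
Bucket of sand: 20.8 × 9.81 = 204 N down at 5.13 m → arm 4.38 m, τ = 204 × 4.38 = 893.5 N·m counterclockwise.
Sack of grain: 18.1 × 9.81 = 177.6 N down at 4.72 m → arm 3.97 m, τ = 177.6 × 3.97 = 705.1 N·m counterclockwise.
Net load moment about support B = 1520 N·m counterclockwise.
Reaction R at support A is upward at 5.59 m, arm 4.84 m → moment R × 4.84 clockwise.
Setting net torque to zero: R × 4.84 = 1520 → R = 314 N.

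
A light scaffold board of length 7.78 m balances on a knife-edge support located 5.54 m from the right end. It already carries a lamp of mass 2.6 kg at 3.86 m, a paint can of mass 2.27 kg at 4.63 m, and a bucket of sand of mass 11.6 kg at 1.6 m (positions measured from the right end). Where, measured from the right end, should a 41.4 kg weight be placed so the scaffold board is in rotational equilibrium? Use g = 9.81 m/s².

x ≈ 6.8 m from the right end

Choose the knife-edge support (at 5.54 m from the right end) as the axis so the support reaction has zero arm there.
Lamp: 2.6 × 9.81 = 25.51 N down at 3.86 m → arm 1.68 m, τ = 25.51 × 1.68 = 42.86 N·m clockwise.
Paint can: 2.27 × 9.81 = 22.27 N down at 4.63 m → arm 0.91 m, τ = 22.27 × 0.91 = 20.27 N·m clockwise.
Bucket of sand: 11.6 × 9.81 = 113.8 N down at 1.6 m → arm 3.94 m, τ = 113.8 × 3.94 = 448.4 N·m clockwise.
Net moment of existing loads = 511.5 N·m clockwise.
The weight weighs 41.4 × 9.81 = 406.1 N and must supply an equal counterclockwise moment, so its lever arm about the knife-edge support is 511.5 / 406.1 = 1.26 m.
That puts it at 5.54 + 1.26 = 6.8 m from the right end.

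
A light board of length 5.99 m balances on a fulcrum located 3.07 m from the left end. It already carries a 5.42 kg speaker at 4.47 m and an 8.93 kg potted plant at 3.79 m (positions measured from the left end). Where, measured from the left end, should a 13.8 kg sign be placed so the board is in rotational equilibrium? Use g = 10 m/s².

x ≈ 2.05 m from the left end

About the fulcrum (at 3.07 m from the left end):
Speaker: 5.42 × 10 = 54.2 N down at 4.47 m → arm 1.4 m, τ = 54.2 × 1.4 = 75.88 N·m clockwise.
Potted plant: 8.93 × 10 = 89.3 N down at 3.79 m → arm 0.72 m, τ = 89.3 × 0.72 = 64.3 N·m clockwise.
Net moment of existing loads = 140.2 N·m clockwise.
The sign weighs 13.8 × 10 = 138 N and must supply an equal counterclockwise moment, so its lever arm about the fulcrum is 140.2 / 138 = 1.02 m.
That puts it at 3.07 − 1.02 = 2.05 m from the left end.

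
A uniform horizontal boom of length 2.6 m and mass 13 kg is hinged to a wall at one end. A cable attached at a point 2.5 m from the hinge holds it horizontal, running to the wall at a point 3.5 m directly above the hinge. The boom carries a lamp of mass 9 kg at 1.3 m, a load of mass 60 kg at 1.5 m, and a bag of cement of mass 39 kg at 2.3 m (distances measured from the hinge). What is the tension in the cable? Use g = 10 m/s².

Sum moments about the hinge (the unknown hinge reaction has zero arm there).
Beam weight: 13 × 10 = 130 N down at 1.3 m → arm 1.3 m, τ = 130 × 1.3 = 169 N·m clockwise.
Lamp: 9 × 10 = 90 N down at 1.3 m → arm 1.3 m, τ = 90 × 1.3 = 117 N·m clockwise.
Load: 60 × 10 = 600 N down at 1.5 m → arm 1.5 m, τ = 600 × 1.5 = 900 N·m clockwise.
Bag of cement: 39 × 10 = 390 N down at 2.3 m → arm 2.3 m, τ = 390 × 2.3 = 897 N·m clockwise.
Total clockwise load moment = 2083 N·m.
The cable tension T acts at 2.5 m; only its component perpendicular to the boom, T sinθ, produces torque. sinθ = h/√(h²+d²) = 3.5/√(3.5²+2.5²) = 0.8137.
Στ = 0 ⇒ T × 2.5 × 0.8137 = 2083 ⇒ T = 2083 / 2.034 = 1020 N.

T ≈ 1020 N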